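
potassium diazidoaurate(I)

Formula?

K[Au(N3)2]

Ligands: 2 azido (N3, -1). Ligand charge sum = -2.
With Au in oxidation state +1, the complex ion is [Au...]^1−.
Charge balance with potassium (+1) requires 1 complex ion per 1 potassium.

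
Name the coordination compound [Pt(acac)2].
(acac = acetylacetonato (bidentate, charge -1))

bis(acetylacetonato)platinum(II)

There is no counter-ion, so the complex is neutral overall.
Ligand charges: 2×acetylacetonato (-1 each); total -2. So Pt + (-2) = 0, giving Pt = +2.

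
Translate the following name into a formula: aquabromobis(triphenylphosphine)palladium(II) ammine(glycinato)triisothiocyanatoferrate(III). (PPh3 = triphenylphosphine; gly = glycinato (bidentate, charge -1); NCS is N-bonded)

Cation [Pd…]: ligand charges -1, Pd(II) ⇒ ion charge 1+.
Anion [Fe…]: ligand charges -4, Fe(III) ⇒ ion charge 1−.
One 1+ cation balances one 1− anion.

[PdBr(H2O)(PPh3)2][Fe(gly)(NCS)3(NH3)]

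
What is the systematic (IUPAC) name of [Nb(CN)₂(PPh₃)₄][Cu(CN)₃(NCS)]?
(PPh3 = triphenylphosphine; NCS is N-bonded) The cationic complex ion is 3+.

Both ions are complex: the cation is named first with the plain metal name, the anion second with the -ate form; each ion's ligands are alphabetised independently.
The complex cation is given as 3+; its ligand charges sum to -2, so Nb = +5.
A 1:1 salt means the anion carries the equal and opposite charge, 3−.
Anion: ligand charges sum to -4; for the ion to be 3−, Cu = +1.

dicyanotetrakis(triphenylphosphine)niobium(V) tricyanoisothiocyanatocuprate(I)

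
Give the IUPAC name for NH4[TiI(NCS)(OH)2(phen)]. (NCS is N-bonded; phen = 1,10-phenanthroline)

The 1 ammonium counter-ion carries a total charge of +1, so each complex ion is 1−.
Ligand charges: 1×isothiocyanato (-1 each), 2×hydroxo (-1 each), 1×iodo (-1 each), 1×1,10-phenanthroline (neutral); total -4. So Ti + (-4) = 1−, giving Ti = +3.
The complex ion is anionic, so titanium takes the -ate form titanate(III).

ammonium dihydroxoiodoisothiocyanato(1,10-phenanthroline)titanate(III)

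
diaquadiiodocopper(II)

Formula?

Ligands: 2 aqua (H2O, neutral), 2 iodo (I, -1). Ligand charge sum = -2.
With Cu in oxidation state +2, the complex ion is [Cu...].

[Cu(H2O)2I2]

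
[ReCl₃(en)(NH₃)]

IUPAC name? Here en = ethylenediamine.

amminetrichloro(ethylenediamine)rhenium(III)

There is no counter-ion, so the complex is neutral overall.
Ligand charges: 1×ethylenediamine (neutral), 3×chloro (-1 each), 1×ammine (neutral); total -3. So Re + (-3) = 0, giving Re = +3.
Ligands are named alphabetically: ammine before chloro before ethylenediamine.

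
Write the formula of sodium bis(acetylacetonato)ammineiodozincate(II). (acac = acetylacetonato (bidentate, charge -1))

Na[Zn(acac)2I(NH3)]

Ligands: 1 ammine (NH3, neutral), 2 acetylacetonato (acac, -1), 1 iodo (I, -1). Ligand charge sum = -3.
Charge balance with sodium (+1) requires 1 complex ion per 1 sodium.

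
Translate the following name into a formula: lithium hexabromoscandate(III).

Li3[ScBr6]

Ligands: 6 bromo (Br, -1). Ligand charge sum = -6.
Charge balance with lithium (+1) requires 1 complex ion per 3 lithium.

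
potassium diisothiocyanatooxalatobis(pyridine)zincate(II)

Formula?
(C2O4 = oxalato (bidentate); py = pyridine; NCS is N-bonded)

K2[Zn(C2O4)(NCS)2(py)2]

Ligands: 1 oxalato (C2O4, -2), 2 pyridine (py, neutral), 2 isothiocyanato (NCS, -1). Ligand charge sum = -4.
With Zn in oxidation state +2, the complex ion is [Zn...]^2−.
Charge balance with potassium (+1) requires 1 complex ion per 2 potassium.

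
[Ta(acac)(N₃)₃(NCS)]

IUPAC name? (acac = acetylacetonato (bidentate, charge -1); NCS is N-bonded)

There is no counter-ion, so the complex is neutral overall.
Ligand charges: 1×acetylacetonato (-1 each), 1×isothiocyanato (-1 each), 3×azido (-1 each); total -5. So Ta + (-5) = 0, giving Ta = +5.
Ligands are named alphabetically: acetylacetonato before azido before isothiocyanato.

(acetylacetonato)triazidoisothiocyanatotantalum(V)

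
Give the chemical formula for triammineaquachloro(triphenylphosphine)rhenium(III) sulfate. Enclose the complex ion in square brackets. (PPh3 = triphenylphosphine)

Ligands: 3 ammine (NH3, neutral), 1 chloro (Cl, -1), 1 aqua (H2O, neutral), 1 triphenylphosphine (PPh3, neutral). Ligand charge sum = -1.
Charge balance with sulfate (-2) requires 1 complex ion per 1 sulfate.

[ReCl(H2O)(NH3)3(PPh3)]SO4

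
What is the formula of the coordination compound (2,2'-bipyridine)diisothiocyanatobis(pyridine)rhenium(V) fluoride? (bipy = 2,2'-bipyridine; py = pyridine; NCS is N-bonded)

[Re(bipy)(NCS)2(py)2]F3

Ligands: 1 2,2'-bipyridine (bipy, neutral), 2 pyridine (py, neutral), 2 isothiocyanato (NCS, -1). Ligand charge sum = -2.
With Re in oxidation state +5, the complex ion is [Re...]^3+.
Charge balance with fluoride (-1) requires 1 complex ion per 3 fluoride.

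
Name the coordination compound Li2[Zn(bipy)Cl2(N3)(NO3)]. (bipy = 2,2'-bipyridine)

The 2 lithium counter-ions carry a total charge of +2, so each complex ion is 2−.
Ligand charges: 1×azido (-1 each), 1×nitrato (-1 each), 2×chloro (-1 each), 1×2,2'-bipyridine (neutral); total -4. So Zn + (-4) = 2−, giving Zn = +2.
The complex ion is anionic, so zinc takes the -ate form zincate(II).

lithium azido(2,2'-bipyridine)dichloronitratozincate(II)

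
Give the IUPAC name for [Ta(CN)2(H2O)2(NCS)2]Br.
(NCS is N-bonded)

diaquadicyanodiisothiocyanatotantalum(V) bromide

The 1 bromide counter-ion carries a total charge of -1, so each complex ion is 1+.
Ligand charges: 2×isothiocyanato (-1 each), 2×cyano (-1 each), 2×aqua (neutral); total -4. So Ta + (-4) = 1+, giving Ta = +5.
Ligands are named alphabetically: aqua before cyano before isothiocyanato.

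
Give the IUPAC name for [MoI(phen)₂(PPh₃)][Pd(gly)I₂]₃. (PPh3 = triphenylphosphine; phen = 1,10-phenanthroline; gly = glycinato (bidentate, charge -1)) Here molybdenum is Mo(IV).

Both ions are complex: the cation is named first with the plain metal name, the anion second with the -ate form; each ion's ligands are alphabetised independently.
Mo is given as +4; the cation's ligand charges sum to -1, so the complex cation is 3+.
With 3 anions per cation, each anion must be 3/3 = 1−.
Anion: ligand charges sum to -3; for the ion to be 1−, Pd = +2.

iodobis(1,10-phenanthroline)(triphenylphosphine)molybdenum(IV) (glycinato)diiodopalladate(II)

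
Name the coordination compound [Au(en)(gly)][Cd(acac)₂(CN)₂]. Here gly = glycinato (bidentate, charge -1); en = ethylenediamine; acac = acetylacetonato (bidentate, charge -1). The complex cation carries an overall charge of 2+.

The complex cation is given as 2+; its ligand charges sum to -1, so Au = +3.
A 1:1 salt means the anion carries the equal and opposite charge, 2−.
Anion: ligand charges sum to -4; for the ion to be 2−, Cd = +2.

(ethylenediamine)(glycinato)gold(III) bis(acetylacetonato)dicyanocadmate(II)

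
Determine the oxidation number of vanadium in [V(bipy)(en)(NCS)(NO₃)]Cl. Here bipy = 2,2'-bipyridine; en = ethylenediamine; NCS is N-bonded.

1 chloride outside the brackets (-1 each) → the complex ion is 1+.
Ligand charges: 1×bipy neutral; 1×en neutral; 1×NCS = -1; 1×NO3 = -1; sum -2.
V + (-2) = 1+ ⇒ V is +3.

+3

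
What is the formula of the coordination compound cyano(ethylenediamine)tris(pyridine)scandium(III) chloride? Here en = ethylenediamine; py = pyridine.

[Sc(CN)(en)(py)3]Cl2

Ligands: 1 ethylenediamine (en, neutral), 1 cyano (CN, -1), 3 pyridine (py, neutral). Ligand charge sum = -1.
With Sc in oxidation state +3, the complex ion is [Sc...]^2+.
Charge balance with chloride (-1) requires 1 complex ion per 2 chloride.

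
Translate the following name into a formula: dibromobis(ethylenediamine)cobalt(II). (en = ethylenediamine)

[CoBr2(en)2]

Ligands: 2 bromo (Br, -1), 2 ethylenediamine (en, neutral). Ligand charge sum = -2.
With Co in oxidation state +2, the complex ion is [Co...].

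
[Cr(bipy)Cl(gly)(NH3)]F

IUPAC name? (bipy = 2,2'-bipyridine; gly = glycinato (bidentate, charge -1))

ammine(2,2'-bipyridine)chloro(glycinato)chromium(III) fluoride

The 1 fluoride counter-ion carries a total charge of -1, so each complex ion is 1+.
Ligand charges: 1×chloro (-1 each), 1×2,2'-bipyridine (neutral), 1×glycinato (-1 each), 1×ammine (neutral); total -2. So Cr + (-2) = 1+, giving Cr = +3.
Ligands are named alphabetically: ammine before bipyridine before chloro before glycinato.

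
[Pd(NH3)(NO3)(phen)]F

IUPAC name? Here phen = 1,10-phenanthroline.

amminenitrato(1,10-phenanthroline)palladium(II) fluoride

The 1 fluoride counter-ion carries a total charge of -1, so each complex ion is 1+.
Ligand charges: 1×1,10-phenanthroline (neutral), 1×nitrato (-1 each), 1×ammine (neutral); total -1. So Pd + (-1) = 1+, giving Pd = +2.
Ligands are named alphabetically: ammine before nitrato before phenanthroline.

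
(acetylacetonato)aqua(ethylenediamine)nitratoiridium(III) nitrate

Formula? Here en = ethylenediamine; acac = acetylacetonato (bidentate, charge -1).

Ligands: 1 ethylenediamine (en, neutral), 1 nitrato (NO3, -1), 1 aqua (H2O, neutral), 1 acetylacetonato (acac, -1). Ligand charge sum = -2.
With Ir in oxidation state +3, the complex ion is [Ir...]^1+.
Charge balance with nitrate (-1) requires 1 complex ion per 1 nitrate.

[Ir(acac)(en)(H2O)(NO3)]NO3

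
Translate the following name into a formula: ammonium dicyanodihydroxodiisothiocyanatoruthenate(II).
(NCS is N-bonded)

(NH4)4[Ru(CN)2(NCS)2(OH)2]

Ligands: 2 cyano (CN, -1), 2 isothiocyanato (NCS, -1), 2 hydroxo (OH, -1). Ligand charge sum = -6.
With Ru in oxidation state +2, the complex ion is [Ru...]^4−.
Charge balance with ammonium (+1) requires 1 complex ion per 4 ammonium.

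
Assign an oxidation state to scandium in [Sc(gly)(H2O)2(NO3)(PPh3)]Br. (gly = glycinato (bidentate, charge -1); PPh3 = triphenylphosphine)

+3

1 bromide outside the brackets (-1 each) → the complex ion is 1+.
Ligand charges: 2×H2O neutral; 1×gly = -1; 1×PPh3 neutral; 1×NO3 = -1; sum -2.
Sc + (-2) = 1+ ⇒ Sc is +3.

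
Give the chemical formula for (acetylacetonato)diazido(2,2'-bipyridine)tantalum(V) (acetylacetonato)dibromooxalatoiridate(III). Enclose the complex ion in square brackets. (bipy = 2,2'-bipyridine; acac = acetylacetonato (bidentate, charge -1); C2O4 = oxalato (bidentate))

[Ta(acac)(bipy)(N3)2][Ir(acac)Br2(C2O4)]

Cation [Ta…]: ligand charges -3, Ta(V) ⇒ ion charge 2+.
Anion [Ir…]: ligand charges -5, Ir(III) ⇒ ion charge 2−.
One 2+ cation balances one 2− anion.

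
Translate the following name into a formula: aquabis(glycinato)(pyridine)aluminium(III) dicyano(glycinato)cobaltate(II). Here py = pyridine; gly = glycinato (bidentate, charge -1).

Cation [Al…]: ligand charges -2, Al(III) ⇒ ion charge 1+.
Anion [Co…]: ligand charges -3, Co(II) ⇒ ion charge 1−.

[Al(gly)2(H2O)(py)][Co(CN)2(gly)]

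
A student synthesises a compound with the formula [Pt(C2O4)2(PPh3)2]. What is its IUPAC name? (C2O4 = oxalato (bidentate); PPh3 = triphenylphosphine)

There is no counter-ion, so the complex is neutral overall.
Ligand charges: 2×oxalato (-2 each), 2×triphenylphosphine (neutral); total -4. So Pt + (-4) = 0, giving Pt = +4.
Ligands are named alphabetically: oxalato before triphenylphosphine.

dioxalatobis(triphenylphosphine)platinum(IV)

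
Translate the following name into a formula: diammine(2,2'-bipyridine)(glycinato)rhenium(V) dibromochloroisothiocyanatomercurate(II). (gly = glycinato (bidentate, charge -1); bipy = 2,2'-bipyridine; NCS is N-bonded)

Cation [Re…]: ligand charges -1, Re(V) ⇒ ion charge 4+.
Anion [Hg…]: ligand charges -4, Hg(II) ⇒ ion charge 2−.
One 4+ cation requires 2 of the 2− anion.

[Re(bipy)(gly)(NH3)2][HgBr2Cl(NCS)]2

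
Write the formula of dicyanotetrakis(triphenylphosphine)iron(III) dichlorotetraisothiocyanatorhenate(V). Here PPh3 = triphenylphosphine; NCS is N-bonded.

Cation [Fe…]: ligand charges -2, Fe(III) ⇒ ion charge 1+.
Anion [Re…]: ligand charges -6, Re(V) ⇒ ion charge 1−.
One 1+ cation balances one 1− anion.

[Fe(CN)2(PPh3)4][ReCl2(NCS)4]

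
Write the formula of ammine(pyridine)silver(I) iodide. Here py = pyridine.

Ligands: 1 ammine (NH3, neutral), 1 pyridine (py, neutral). Ligand charge sum = 0.
Charge balance with iodide (-1) requires 1 complex ion per 1 iodide.

[Ag(NH3)(py)]I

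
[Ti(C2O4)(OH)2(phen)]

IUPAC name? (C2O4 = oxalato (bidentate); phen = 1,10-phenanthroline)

dihydroxooxalato(1,10-phenanthroline)titanium(IV)

There is no counter-ion, so the complex is neutral overall.
Ligand charges: 2×hydroxo (-1 each), 1×oxalato (-2 each), 1×1,10-phenanthroline (neutral); total -4. So Ti + (-4) = 0, giving Ti = +4.
Ligands are named alphabetically: hydroxo before oxalato before phenanthroline.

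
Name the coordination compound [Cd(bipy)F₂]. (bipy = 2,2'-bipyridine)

There is no counter-ion, so the complex is neutral overall.
Ligand charges: 2×fluoro (-1 each), 1×2,2'-bipyridine (neutral); total -2. So Cd + (-2) = 0, giving Cd = +2.
Ligands are named alphabetically: bipyridine before fluoro.

(2,2'-bipyridine)difluorocadmium(II)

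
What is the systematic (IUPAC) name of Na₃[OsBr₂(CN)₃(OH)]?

sodium dibromotricyanohydroxoosmate(III)

The 3 sodium counter-ions carry a total charge of +3, so each complex ion is 3−.
Ligand charges: 1×hydroxo (-1 each), 2×bromo (-1 each), 3×cyano (-1 each); total -6. So Os + (-6) = 3−, giving Os = +3.
Ligands are named alphabetically: bromo before cyano before hydroxo.
The complex ion is anionic, so osmium takes the -ate form osmate(III).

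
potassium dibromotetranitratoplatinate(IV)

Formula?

Ligands: 2 bromo (Br, -1), 4 nitrato (NO3, -1). Ligand charge sum = -6.
Charge balance with potassium (+1) requires 1 complex ion per 2 potassium.

K2[PtBr2(NO3)4]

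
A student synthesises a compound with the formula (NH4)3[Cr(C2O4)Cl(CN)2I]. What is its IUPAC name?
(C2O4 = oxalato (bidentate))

ammonium chlorodicyanoiodooxalatochromate(III)

The 3 ammonium counter-ions carry a total charge of +3, so each complex ion is 3−.
Ligand charges: 1×chloro (-1 each), 1×iodo (-1 each), 1×oxalato (-2 each), 2×cyano (-1 each); total -6. So Cr + (-6) = 3−, giving Cr = +3.
The complex ion is anionic, so chromium takes the -ate form chromate(III).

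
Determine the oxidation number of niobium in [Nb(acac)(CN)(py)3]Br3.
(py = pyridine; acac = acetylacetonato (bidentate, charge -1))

+5

3 bromide outside the brackets (-1 each) → the complex ion is 3+.
Ligand charges: 3×py neutral; 1×CN = -1; 1×acac = -1; sum -2.
Nb + (-2) = 3+ ⇒ Nb is +5.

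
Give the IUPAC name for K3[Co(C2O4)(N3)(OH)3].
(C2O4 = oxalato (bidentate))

potassium azidotrihydroxooxalatocobaltate(III)

The 3 potassium counter-ions carry a total charge of +3, so each complex ion is 3−.
Ligand charges: 3×hydroxo (-1 each), 1×oxalato (-2 each), 1×azido (-1 each); total -6. So Co + (-6) = 3−, giving Co = +3.
Ligands are named alphabetically: azido before hydroxo before oxalato.
The complex ion is anionic, so cobalt takes the -ate form cobaltate(III).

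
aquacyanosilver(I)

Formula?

[Ag(CN)(H2O)]

Ligands: 1 cyano (CN, -1), 1 aqua (H2O, neutral). Ligand charge sum = -1.
With Ag in oxidation state +1, the complex ion is [Ag...].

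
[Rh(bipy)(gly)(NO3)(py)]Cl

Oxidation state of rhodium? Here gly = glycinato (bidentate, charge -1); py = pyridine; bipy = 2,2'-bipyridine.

1 chloride outside the brackets (-1 each) → the complex ion is 1+.
Ligand charges: 1×gly = -1; 1×NO3 = -1; 1×py neutral; 1×bipy neutral; sum -2.
Rh + (-2) = 1+ ⇒ Rh is +3.

+3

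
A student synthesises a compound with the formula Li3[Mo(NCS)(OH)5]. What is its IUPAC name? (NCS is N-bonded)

lithium pentahydroxoisothiocyanatomolybdate(III)

The 3 lithium counter-ions carry a total charge of +3, so each complex ion is 3−.
Ligand charges: 1×isothiocyanato (-1 each), 5×hydroxo (-1 each); total -6. So Mo + (-6) = 3−, giving Mo = +3.
The complex ion is anionic, so molybdenum takes the -ate form molybdate(III).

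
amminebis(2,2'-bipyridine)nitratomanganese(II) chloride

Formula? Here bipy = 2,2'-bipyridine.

Ligands: 1 nitrato (NO3, -1), 2 2,2'-bipyridine (bipy, neutral), 1 ammine (NH3, neutral). Ligand charge sum = -1.
Charge balance with chloride (-1) requires 1 complex ion per 1 chloride.

[Mn(bipy)2(NH3)(NO3)]Cl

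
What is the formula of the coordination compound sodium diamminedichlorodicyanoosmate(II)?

Na2[OsCl2(CN)2(NH3)2]

Ligands: 2 ammine (NH3, neutral), 2 cyano (CN, -1), 2 chloro (Cl, -1). Ligand charge sum = -4.
With Os in oxidation state +2, the complex ion is [Os...]^2−.
Charge balance with sodium (+1) requires 1 complex ion per 2 sodium.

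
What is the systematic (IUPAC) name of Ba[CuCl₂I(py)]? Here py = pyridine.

The 1 barium counter-ion carries a total charge of +2, so each complex ion is 2−.
Ligand charges: 1×iodo (-1 each), 2×chloro (-1 each), 1×pyridine (neutral); total -3. So Cu + (-3) = 2−, giving Cu = +1.
The complex ion is anionic, so copper takes the -ate form cuprate(I).

barium dichloroiodo(pyridine)cuprate(I)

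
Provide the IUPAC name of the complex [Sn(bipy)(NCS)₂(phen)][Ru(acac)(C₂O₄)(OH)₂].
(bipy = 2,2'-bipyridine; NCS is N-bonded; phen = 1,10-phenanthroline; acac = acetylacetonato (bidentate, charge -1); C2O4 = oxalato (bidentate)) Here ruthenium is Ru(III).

Both ions are complex: the cation is named first with the plain metal name, the anion second with the -ate form; each ion's ligands are alphabetised independently.
Ru is given as +3; the anion's ligand charges sum to -5, so the complex anion is 2−.
A 1:1 salt means the cation carries the equal and opposite charge, 2+.
Cation: ligand charges sum to -2; for the ion to be 2+, Sn = +4.

(2,2'-bipyridine)diisothiocyanato(1,10-phenanthroline)tin(IV) (acetylacetonato)dihydroxooxalatoruthenate(III)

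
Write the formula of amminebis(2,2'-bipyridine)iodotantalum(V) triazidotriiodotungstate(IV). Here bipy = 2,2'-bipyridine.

Cation [Ta…]: ligand charges -1, Ta(V) ⇒ ion charge 4+.
Anion [W…]: ligand charges -6, W(IV) ⇒ ion charge 2−.
One 4+ cation requires 2 of the 2− anion.

[Ta(bipy)2I(NH3)][WI3(N3)3]2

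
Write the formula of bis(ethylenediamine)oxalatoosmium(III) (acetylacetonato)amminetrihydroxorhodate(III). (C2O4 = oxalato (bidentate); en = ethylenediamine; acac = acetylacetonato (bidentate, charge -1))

Cation [Os…]: ligand charges -2, Os(III) ⇒ ion charge 1+.
Anion [Rh…]: ligand charges -4, Rh(III) ⇒ ion charge 1−.

[Os(C2O4)(en)2][Rh(acac)(NH3)(OH)3]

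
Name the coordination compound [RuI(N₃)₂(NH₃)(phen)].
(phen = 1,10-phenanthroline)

amminediazidoiodo(1,10-phenanthroline)ruthenium(III)

There is no counter-ion, so the complex is neutral overall.
Ligand charges: 1×1,10-phenanthroline (neutral), 1×ammine (neutral), 1×iodo (-1 each), 2×azido (-1 each); total -3. So Ru + (-3) = 0, giving Ru = +3.
Ligands are named alphabetically: ammine before azido before iodo before phenanthroline.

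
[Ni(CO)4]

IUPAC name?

There is no counter-ion, so the complex is neutral overall.
Ligand charges: 4×carbonyl (neutral); total 0. So Ni + (0) = 0, giving Ni = 0.

tetracarbonylnickel(0)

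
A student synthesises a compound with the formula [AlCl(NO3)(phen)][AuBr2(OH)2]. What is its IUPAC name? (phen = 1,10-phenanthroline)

Both ions are complex: the cation is named first with the plain metal name, the anion second with the -ate form; each ion's ligands are alphabetised independently.
Aluminium is always +3 in its complexes; the cation's ligand charges sum to -2, so the complex cation is 1+.
A 1:1 salt means the anion carries the equal and opposite charge, 1−.
Anion: ligand charges sum to -4; for the ion to be 1−, Au = +3.

chloronitrato(1,10-phenanthroline)aluminium(III) dibromodihydroxoaurate(III)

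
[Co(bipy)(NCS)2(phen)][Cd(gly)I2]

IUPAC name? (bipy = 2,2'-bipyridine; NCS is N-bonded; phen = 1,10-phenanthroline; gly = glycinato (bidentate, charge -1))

(2,2'-bipyridine)diisothiocyanato(1,10-phenanthroline)cobalt(III) (glycinato)diiodocadmate(II)

Cadmium is always +2 in its complexes; the anion's ligand charges sum to -3, so the complex anion is 1−.
A 1:1 salt means the cation carries the equal and opposite charge, 1+.
Cation: ligand charges sum to -2; for the ion to be 1+, Co = +3.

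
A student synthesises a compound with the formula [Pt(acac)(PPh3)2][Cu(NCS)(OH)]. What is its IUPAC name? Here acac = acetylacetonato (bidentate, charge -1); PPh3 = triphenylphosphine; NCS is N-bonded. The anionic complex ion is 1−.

Both ions are complex: the cation is named first with the plain metal name, the anion second with the -ate form; each ion's ligands are alphabetised independently.
The complex anion is given as 1−; its ligand charges sum to -2, so Cu = +1.
A 1:1 salt means the cation carries the equal and opposite charge, 1+.
Cation: ligand charges sum to -1; for the ion to be 1+, Pt = +2.

(acetylacetonato)bis(triphenylphosphine)platinum(II) hydroxoisothiocyanatocuprate(I)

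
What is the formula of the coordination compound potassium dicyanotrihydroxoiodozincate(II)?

K4[Zn(CN)2I(OH)3]

Ligands: 1 iodo (I, -1), 3 hydroxo (OH, -1), 2 cyano (CN, -1). Ligand charge sum = -6.
Charge balance with potassium (+1) requires 1 complex ion per 4 potassium.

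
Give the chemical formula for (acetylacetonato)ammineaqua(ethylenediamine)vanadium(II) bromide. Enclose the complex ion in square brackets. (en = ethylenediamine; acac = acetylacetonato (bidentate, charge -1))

[V(acac)(en)(H2O)(NH3)]Br

Ligands: 1 aqua (H2O, neutral), 1 ethylenediamine (en, neutral), 1 ammine (NH3, neutral), 1 acetylacetonato (acac, -1). Ligand charge sum = -1.
Charge balance with bromide (-1) requires 1 complex ion per 1 bromide.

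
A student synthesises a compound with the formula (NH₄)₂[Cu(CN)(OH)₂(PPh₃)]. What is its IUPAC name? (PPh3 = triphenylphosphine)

ammonium cyanodihydroxo(triphenylphosphine)cuprate(I)

The 2 ammonium counter-ions carry a total charge of +2, so each complex ion is 2−.
Ligand charges: 1×triphenylphosphine (neutral), 2×hydroxo (-1 each), 1×cyano (-1 each); total -3. So Cu + (-3) = 2−, giving Cu = +1.
Ligands are named alphabetically: cyano before hydroxo before triphenylphosphine.
The complex ion is anionic, so copper takes the -ate form cuprate(I).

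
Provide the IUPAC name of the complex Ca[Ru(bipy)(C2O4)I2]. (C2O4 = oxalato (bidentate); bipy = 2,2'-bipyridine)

The 1 calcium counter-ion carries a total charge of +2, so each complex ion is 2−.
Ligand charges: 2×iodo (-1 each), 1×oxalato (-2 each), 1×2,2'-bipyridine (neutral); total -4. So Ru + (-4) = 2−, giving Ru = +2.
Ligands are named alphabetically: bipyridine before iodo before oxalato.
The complex ion is anionic, so ruthenium takes the -ate form ruthenate(II).

calcium (2,2'-bipyridine)diiodooxalatoruthenate(II)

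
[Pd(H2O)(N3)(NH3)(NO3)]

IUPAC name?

There is no counter-ion, so the complex is neutral overall.
Ligand charges: 1×ammine (neutral), 1×azido (-1 each), 1×aqua (neutral), 1×nitrato (-1 each); total -2. So Pd + (-2) = 0, giving Pd = +2.
Ligands are named alphabetically: ammine before aqua before azido before nitrato.

ammineaquaazidonitratopalladium(II)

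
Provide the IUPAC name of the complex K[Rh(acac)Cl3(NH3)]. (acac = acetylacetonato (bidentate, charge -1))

The 1 potassium counter-ion carries a total charge of +1, so each complex ion is 1−.
Ligand charges: 3×chloro (-1 each), 1×ammine (neutral), 1×acetylacetonato (-1 each); total -4. So Rh + (-4) = 1−, giving Rh = +3.
The complex ion is anionic, so rhodium takes the -ate form rhodate(III).

potassium (acetylacetonato)amminetrichlororhodate(III)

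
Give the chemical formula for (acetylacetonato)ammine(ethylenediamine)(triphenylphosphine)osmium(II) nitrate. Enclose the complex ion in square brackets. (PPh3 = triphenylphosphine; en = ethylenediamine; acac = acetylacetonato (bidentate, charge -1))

[Os(acac)(en)(NH3)(PPh3)]NO3

Ligands: 1 ammine (NH3, neutral), 1 triphenylphosphine (PPh3, neutral), 1 ethylenediamine (en, neutral), 1 acetylacetonato (acac, -1). Ligand charge sum = -1.
Charge balance with nitrate (-1) requires 1 complex ion per 1 nitrate.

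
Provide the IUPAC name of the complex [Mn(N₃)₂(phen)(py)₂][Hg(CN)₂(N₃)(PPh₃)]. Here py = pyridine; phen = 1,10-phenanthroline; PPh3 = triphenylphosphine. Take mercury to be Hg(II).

diazido(1,10-phenanthroline)bis(pyridine)manganese(III) azidodicyano(triphenylphosphine)mercurate(II)

Both ions are complex: the cation is named first with the plain metal name, the anion second with the -ate form; each ion's ligands are alphabetised independently.
Hg is given as +2; the anion's ligand charges sum to -3, so the complex anion is 1−.
A 1:1 salt means the cation carries the equal and opposite charge, 1+.
Cation: ligand charges sum to -2; for the ion to be 1+, Mn = +3.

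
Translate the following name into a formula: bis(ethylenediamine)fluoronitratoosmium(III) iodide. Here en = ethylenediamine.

Ligands: 1 nitrato (NO3, -1), 1 fluoro (F, -1), 2 ethylenediamine (en, neutral). Ligand charge sum = -2.
With Os in oxidation state +3, the complex ion is [Os...]^1+.
Charge balance with iodide (-1) requires 1 complex ion per 1 iodide.

[Os(en)2F(NO3)]I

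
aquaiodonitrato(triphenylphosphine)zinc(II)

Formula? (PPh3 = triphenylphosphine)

Ligands: 1 nitrato (NO3, -1), 1 iodo (I, -1), 1 aqua (H2O, neutral), 1 triphenylphosphine (PPh3, neutral). Ligand charge sum = -2.
With Zn in oxidation state +2, the complex ion is [Zn...].

[Zn(H2O)I(NO3)(PPh3)]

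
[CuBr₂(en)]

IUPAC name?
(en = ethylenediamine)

There is no counter-ion, so the complex is neutral overall.
Ligand charges: 2×bromo (-1 each), 1×ethylenediamine (neutral); total -2. So Cu + (-2) = 0, giving Cu = +2.
Ligands are named alphabetically: bromo before ethylenediamine.

dibromo(ethylenediamine)copper(II)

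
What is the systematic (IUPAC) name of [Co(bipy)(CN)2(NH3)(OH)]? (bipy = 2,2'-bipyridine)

ammine(2,2'-bipyridine)dicyanohydroxocobalt(III)

There is no counter-ion, so the complex is neutral overall.
Ligand charges: 2×cyano (-1 each), 1×ammine (neutral), 1×2,2'-bipyridine (neutral), 1×hydroxo (-1 each); total -3. So Co + (-3) = 0, giving Co = +3.
Ligands are named alphabetically: ammine before bipyridine before cyano before hydroxo.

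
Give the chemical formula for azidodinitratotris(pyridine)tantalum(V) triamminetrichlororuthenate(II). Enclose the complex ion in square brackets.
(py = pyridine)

[Ta(N3)(NO3)2(py)3][RuCl3(NH3)3]2

Cation [Ta…]: ligand charges -3, Ta(V) ⇒ ion charge 2+.
Anion [Ru…]: ligand charges -3, Ru(II) ⇒ ion charge 1−.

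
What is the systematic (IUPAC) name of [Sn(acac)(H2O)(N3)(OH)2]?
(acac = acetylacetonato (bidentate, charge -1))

There is no counter-ion, so the complex is neutral overall.
Ligand charges: 1×azido (-1 each), 1×aqua (neutral), 1×acetylacetonato (-1 each), 2×hydroxo (-1 each); total -4. So Sn + (-4) = 0, giving Sn = +4.
Ligands are named alphabetically: acetylacetonato before aqua before azido before hydroxo.

(acetylacetonato)aquaazidodihydroxotin(IV)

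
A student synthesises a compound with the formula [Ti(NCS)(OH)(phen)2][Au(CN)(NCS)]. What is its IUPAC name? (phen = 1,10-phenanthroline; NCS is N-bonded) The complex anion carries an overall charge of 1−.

The complex anion is given as 1−; its ligand charges sum to -2, so Au = +1.
A 1:1 salt means the cation carries the equal and opposite charge, 1+.
Cation: ligand charges sum to -2; for the ion to be 1+, Ti = +3.

hydroxoisothiocyanatobis(1,10-phenanthroline)titanium(III) cyanoisothiocyanatoaurate(I)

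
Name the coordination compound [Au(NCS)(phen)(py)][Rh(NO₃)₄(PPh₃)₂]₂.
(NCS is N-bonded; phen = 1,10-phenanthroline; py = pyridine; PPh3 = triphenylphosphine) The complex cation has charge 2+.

isothiocyanato(1,10-phenanthroline)(pyridine)gold(III) tetranitratobis(triphenylphosphine)rhodate(III)

The complex cation is given as 2+; its ligand charges sum to -1, so Au = +3.
With 2 anions per cation, each anion must be 2/2 = 1−.
Anion: ligand charges sum to -4; for the ion to be 1−, Rh = +3.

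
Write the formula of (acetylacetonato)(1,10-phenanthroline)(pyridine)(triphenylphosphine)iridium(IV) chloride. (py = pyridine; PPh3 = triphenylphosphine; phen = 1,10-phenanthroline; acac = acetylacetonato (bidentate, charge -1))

[Ir(acac)(phen)(PPh3)(py)]Cl3

Ligands: 1 pyridine (py, neutral), 1 triphenylphosphine (PPh3, neutral), 1 1,10-phenanthroline (phen, neutral), 1 acetylacetonato (acac, -1). Ligand charge sum = -1.
Charge balance with chloride (-1) requires 1 complex ion per 3 chloride.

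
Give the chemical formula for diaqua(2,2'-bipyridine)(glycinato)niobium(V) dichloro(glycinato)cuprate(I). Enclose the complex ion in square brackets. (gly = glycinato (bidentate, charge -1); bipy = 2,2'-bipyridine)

Cation [Nb…]: ligand charges -1, Nb(V) ⇒ ion charge 4+.
Anion [Cu…]: ligand charges -3, Cu(I) ⇒ ion charge 2−.

[Nb(bipy)(gly)(H2O)2][CuCl2(gly)]2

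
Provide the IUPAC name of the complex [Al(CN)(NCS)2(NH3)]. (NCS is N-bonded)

There is no counter-ion, so the complex is neutral overall.
Ligand charges: 1×cyano (-1 each), 1×ammine (neutral), 2×isothiocyanato (-1 each); total -3. So Al + (-3) = 0, giving Al = +3.
Ligands are named alphabetically: ammine before cyano before isothiocyanato.

amminecyanodiisothiocyanatoaluminium(III)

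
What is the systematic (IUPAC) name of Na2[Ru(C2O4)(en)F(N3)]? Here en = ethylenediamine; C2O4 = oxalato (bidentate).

The 2 sodium counter-ions carry a total charge of +2, so each complex ion is 2−.
Ligand charges: 1×azido (-1 each), 1×ethylenediamine (neutral), 1×fluoro (-1 each), 1×oxalato (-2 each); total -4. So Ru + (-4) = 2−, giving Ru = +2.
The complex ion is anionic, so ruthenium takes the -ate form ruthenate(II).

sodium azido(ethylenediamine)fluorooxalatoruthenate(II)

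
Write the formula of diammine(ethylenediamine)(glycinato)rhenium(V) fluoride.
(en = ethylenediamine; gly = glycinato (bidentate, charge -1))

Ligands: 1 ethylenediamine (en, neutral), 1 glycinato (gly, -1), 2 ammine (NH3, neutral). Ligand charge sum = -1.
With Re in oxidation state +5, the complex ion is [Re...]^4+.
Charge balance with fluoride (-1) requires 1 complex ion per 4 fluoride.

[Re(en)(gly)(NH3)2]F4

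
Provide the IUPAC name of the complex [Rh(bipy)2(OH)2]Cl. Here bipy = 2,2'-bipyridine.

bis(2,2'-bipyridine)dihydroxorhodium(III) chloride

The 1 chloride counter-ion carries a total charge of -1, so each complex ion is 1+.
Ligand charges: 2×hydroxo (-1 each), 2×2,2'-bipyridine (neutral); total -2. So Rh + (-2) = 1+, giving Rh = +3.
Ligands are named alphabetically: bipyridine before hydroxo.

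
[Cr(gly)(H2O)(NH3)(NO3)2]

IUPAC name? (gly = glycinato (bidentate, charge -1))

There is no counter-ion, so the complex is neutral overall.
Ligand charges: 1×aqua (neutral), 2×nitrato (-1 each), 1×glycinato (-1 each), 1×ammine (neutral); total -3. So Cr + (-3) = 0, giving Cr = +3.
Ligands are named alphabetically: ammine before aqua before glycinato before nitrato.

ammineaqua(glycinato)dinitratochromium(III)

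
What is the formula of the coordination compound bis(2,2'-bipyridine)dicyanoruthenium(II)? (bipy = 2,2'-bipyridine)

[Ru(bipy)2(CN)2]

Ligands: 2 cyano (CN, -1), 2 2,2'-bipyridine (bipy, neutral). Ligand charge sum = -2.
With Ru in oxidation state +2, the complex ion is [Ru...].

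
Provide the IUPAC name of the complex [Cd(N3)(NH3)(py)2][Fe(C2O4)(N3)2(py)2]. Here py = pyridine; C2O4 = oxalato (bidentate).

ammineazidobis(pyridine)cadmium(II) diazidooxalatobis(pyridine)ferrate(III)

Cadmium is always +2 in its complexes; the cation's ligand charges sum to -1, so the complex cation is 1+.
A 1:1 salt means the anion carries the equal and opposite charge, 1−.
Anion: ligand charges sum to -4; for the ion to be 1−, Fe = +3.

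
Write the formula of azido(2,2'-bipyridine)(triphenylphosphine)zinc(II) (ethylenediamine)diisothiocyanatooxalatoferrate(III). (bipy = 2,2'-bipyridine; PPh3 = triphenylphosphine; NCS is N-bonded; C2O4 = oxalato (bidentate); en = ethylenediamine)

[Zn(bipy)(N3)(PPh3)][Fe(C2O4)(en)(NCS)2]

Cation [Zn…]: ligand charges -1, Zn(II) ⇒ ion charge 1+.
Anion [Fe…]: ligand charges -4, Fe(III) ⇒ ion charge 1−.
One 1+ cation balances one 1− anion.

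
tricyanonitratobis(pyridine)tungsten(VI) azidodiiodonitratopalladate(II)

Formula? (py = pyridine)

Cation [W…]: ligand charges -4, W(VI) ⇒ ion charge 2+.
Anion [Pd…]: ligand charges -4, Pd(II) ⇒ ion charge 2−.
One 2+ cation balances one 2− anion.

[W(CN)3(NO3)(py)2][PdI2(N3)(NO3)]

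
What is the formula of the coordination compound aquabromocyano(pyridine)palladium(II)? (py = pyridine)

Ligands: 1 bromo (Br, -1), 1 pyridine (py, neutral), 1 cyano (CN, -1), 1 aqua (H2O, neutral). Ligand charge sum = -2.
With Pd in oxidation state +2, the complex ion is [Pd...].

[PdBr(CN)(H2O)(py)]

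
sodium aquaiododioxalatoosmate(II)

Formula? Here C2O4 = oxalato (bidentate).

Ligands: 2 oxalato (C2O4, -2), 1 aqua (H2O, neutral), 1 iodo (I, -1). Ligand charge sum = -5.
With Os in oxidation state +2, the complex ion is [Os...]^3−.
Charge balance with sodium (+1) requires 1 complex ion per 3 sodium.

Na3[Os(C2O4)2(H2O)I]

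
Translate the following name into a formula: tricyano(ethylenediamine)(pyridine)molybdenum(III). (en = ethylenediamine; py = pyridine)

[Mo(CN)3(en)(py)]

Ligands: 1 ethylenediamine (en, neutral), 3 cyano (CN, -1), 1 pyridine (py, neutral). Ligand charge sum = -3.
With Mo in oxidation state +3, the complex ion is [Mo...].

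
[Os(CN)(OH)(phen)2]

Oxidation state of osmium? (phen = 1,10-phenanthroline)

No counter-ion: the bracketed complex is neutral.
Ligand charges: 1×CN = -1; 2×phen neutral; 1×OH = -1; sum -2.
Os + (-2) = 0 ⇒ Os is +2.

+2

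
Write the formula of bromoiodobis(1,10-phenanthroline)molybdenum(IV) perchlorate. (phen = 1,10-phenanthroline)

[MoBrI(phen)2](ClO4)2

Ligands: 2 1,10-phenanthroline (phen, neutral), 1 iodo (I, -1), 1 bromo (Br, -1). Ligand charge sum = -2.
With Mo in oxidation state +4, the complex ion is [Mo...]^2+.
Charge balance with perchlorate (-1) requires 1 complex ion per 2 perchlorate.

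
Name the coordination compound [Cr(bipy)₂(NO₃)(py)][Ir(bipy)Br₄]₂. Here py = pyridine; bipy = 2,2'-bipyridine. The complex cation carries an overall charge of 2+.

The complex cation is given as 2+; its ligand charges sum to -1, so Cr = +3.
With 2 anions per cation, each anion must be 2/2 = 1−.
Anion: ligand charges sum to -4; for the ion to be 1−, Ir = +3.

bis(2,2'-bipyridine)nitrato(pyridine)chromium(III) (2,2'-bipyridine)tetrabromoiridate(III)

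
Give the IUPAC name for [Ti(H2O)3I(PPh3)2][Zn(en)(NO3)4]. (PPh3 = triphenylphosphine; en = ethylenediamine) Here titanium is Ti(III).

triaquaiodobis(triphenylphosphine)titanium(III) (ethylenediamine)tetranitratozincate(II)

Ti is given as +3; the cation's ligand charges sum to -1, so the complex cation is 2+.
A 1:1 salt means the anion carries the equal and opposite charge, 2−.
Anion: ligand charges sum to -4; for the ion to be 2−, Zn = +2.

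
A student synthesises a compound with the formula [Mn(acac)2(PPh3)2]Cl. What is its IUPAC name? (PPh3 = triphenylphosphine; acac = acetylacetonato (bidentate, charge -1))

bis(acetylacetonato)bis(triphenylphosphine)manganese(III) chloride

The 1 chloride counter-ion carries a total charge of -1, so each complex ion is 1+.
Ligand charges: 2×triphenylphosphine (neutral), 2×acetylacetonato (-1 each); total -2. So Mn + (-2) = 1+, giving Mn = +3.
Ligands are named alphabetically: acetylacetonato before triphenylphosphine.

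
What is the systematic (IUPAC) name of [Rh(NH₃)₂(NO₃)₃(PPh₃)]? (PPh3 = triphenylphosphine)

There is no counter-ion, so the complex is neutral overall.
Ligand charges: 2×ammine (neutral), 3×nitrato (-1 each), 1×triphenylphosphine (neutral); total -3. So Rh + (-3) = 0, giving Rh = +3.
Ligands are named alphabetically: ammine before nitrato before triphenylphosphine.

diamminetrinitrato(triphenylphosphine)rhodium(III)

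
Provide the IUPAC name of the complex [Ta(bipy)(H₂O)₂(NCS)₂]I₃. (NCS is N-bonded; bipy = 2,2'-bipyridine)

The 3 iodide counter-ions carry a total charge of -3, so each complex ion is 3+.
Ligand charges: 2×isothiocyanato (-1 each), 2×aqua (neutral), 1×2,2'-bipyridine (neutral); total -2. So Ta + (-2) = 3+, giving Ta = +5.
Ligands are named alphabetically: aqua before bipyridine before isothiocyanato.

diaqua(2,2'-bipyridine)diisothiocyanatotantalum(V) iodide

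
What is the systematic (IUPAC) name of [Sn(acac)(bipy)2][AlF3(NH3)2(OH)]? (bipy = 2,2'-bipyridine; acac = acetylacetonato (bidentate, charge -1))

(acetylacetonato)bis(2,2'-bipyridine)tin(II) diamminetrifluorohydroxoaluminate(III)

Both ions are complex: the cation is named first with the plain metal name, the anion second with the -ate form; each ion's ligands are alphabetised independently.
Aluminium is always +3 in its complexes; the anion's ligand charges sum to -4, so the complex anion is 1−.
A 1:1 salt means the cation carries the equal and opposite charge, 1+.
Cation: ligand charges sum to -1; for the ion to be 1+, Sn = +2.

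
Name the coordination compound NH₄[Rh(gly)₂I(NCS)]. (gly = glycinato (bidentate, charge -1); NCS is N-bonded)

The 1 ammonium counter-ion carries a total charge of +1, so each complex ion is 1−.
Ligand charges: 1×iodo (-1 each), 2×glycinato (-1 each), 1×isothiocyanato (-1 each); total -4. So Rh + (-4) = 1−, giving Rh = +3.
Ligands are named alphabetically: glycinato before iodo before isothiocyanato.
The complex ion is anionic, so rhodium takes the -ate form rhodate(III).

ammonium bis(glycinato)iodoisothiocyanatorhodate(III)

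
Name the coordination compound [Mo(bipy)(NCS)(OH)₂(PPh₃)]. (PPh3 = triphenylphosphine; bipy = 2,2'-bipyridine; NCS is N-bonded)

There is no counter-ion, so the complex is neutral overall.
Ligand charges: 1×triphenylphosphine (neutral), 1×2,2'-bipyridine (neutral), 1×isothiocyanato (-1 each), 2×hydroxo (-1 each); total -3. So Mo + (-3) = 0, giving Mo = +3.
Ligands are named alphabetically: bipyridine before hydroxo before isothiocyanato before triphenylphosphine.

(2,2'-bipyridine)dihydroxoisothiocyanato(triphenylphosphine)molybdenum(III)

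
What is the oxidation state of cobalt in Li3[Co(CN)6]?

3 lithium outside the brackets (+1 each) → the complex ion is 3−.
Ligand charges: 6×CN = -6; sum -6.
Co + (-6) = 3− ⇒ Co is +3.

+3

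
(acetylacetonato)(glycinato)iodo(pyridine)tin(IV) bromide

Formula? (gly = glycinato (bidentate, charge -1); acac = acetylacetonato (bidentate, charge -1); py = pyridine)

[Sn(acac)(gly)I(py)]Br

Ligands: 1 iodo (I, -1), 1 glycinato (gly, -1), 1 acetylacetonato (acac, -1), 1 pyridine (py, neutral). Ligand charge sum = -3.
Charge balance with bromide (-1) requires 1 complex ion per 1 bromide.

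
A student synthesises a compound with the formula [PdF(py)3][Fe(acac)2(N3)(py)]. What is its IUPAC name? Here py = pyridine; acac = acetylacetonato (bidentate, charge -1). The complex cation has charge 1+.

fluorotris(pyridine)palladium(II) bis(acetylacetonato)azido(pyridine)ferrate(II)

Both ions are complex: the cation is named first with the plain metal name, the anion second with the -ate form; each ion's ligands are alphabetised independently.
The complex cation is given as 1+; its ligand charges sum to -1, so Pd = +2.
A 1:1 salt means the anion carries the equal and opposite charge, 1−.
Anion: ligand charges sum to -3; for the ion to be 1−, Fe = +2.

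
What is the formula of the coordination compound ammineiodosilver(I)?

Ligands: 1 ammine (NH3, neutral), 1 iodo (I, -1). Ligand charge sum = -1.
With Ag in oxidation state +1, the complex ion is [Ag...].

[AgI(NH3)]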